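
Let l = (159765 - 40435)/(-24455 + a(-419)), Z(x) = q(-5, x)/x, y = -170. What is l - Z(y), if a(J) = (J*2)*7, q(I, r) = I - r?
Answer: -3056627/1030914 ≈ -2.9650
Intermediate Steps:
a(J) = 14*J (a(J) = (2*J)*7 = 14*J)
Z(x) = (-5 - x)/x
l = -119330/30321 (l = (159765 - 40435)/(-24455 + 14*(-419)) = 119330/(-24455 - 5866) = 119330/(-30321) = 119330*(-1/30321) = -119330/30321 ≈ -3.9356)
l - Z(y) = -119330/30321 - (-5 - 1*(-170))/(-170) = -119330/30321 - (-1)*(-5 + 170)/170 = -119330/30321 - (-1)*165/170 = -119330/30321 - 1*(-33/34) = -119330/30321 + 33/34 = -3056627/1030914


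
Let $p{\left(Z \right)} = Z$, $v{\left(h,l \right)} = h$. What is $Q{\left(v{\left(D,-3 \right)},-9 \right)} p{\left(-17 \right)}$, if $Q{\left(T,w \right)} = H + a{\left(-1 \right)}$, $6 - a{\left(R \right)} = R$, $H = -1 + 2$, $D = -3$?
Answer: $-136$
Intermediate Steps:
$H = 1$
$a{\left(R \right)} = 6 - R$
$Q{\left(T,w \right)} = 8$ ($Q{\left(T,w \right)} = 1 + \left(6 - -1\right) = 1 + \left(6 + 1\right) = 1 + 7 = 8$)
$Q{\left(v{\left(D,-3 \right)},-9 \right)} p{\left(-17 \right)} = 8 \left(-17\right) = -136$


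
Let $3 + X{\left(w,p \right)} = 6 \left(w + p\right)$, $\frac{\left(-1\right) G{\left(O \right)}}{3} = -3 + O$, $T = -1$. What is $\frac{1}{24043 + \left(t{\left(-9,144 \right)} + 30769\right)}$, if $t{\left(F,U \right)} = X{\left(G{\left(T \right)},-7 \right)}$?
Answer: $\frac{1}{54839} \approx 1.8235 \cdot 10^{-5}$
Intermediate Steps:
$G{\left(O \right)} = 9 - 3 O$ ($G{\left(O \right)} = - 3 \left(-3 + O\right) = 9 - 3 O$)
$X{\left(w,p \right)} = -3 + 6 p + 6 w$ ($X{\left(w,p \right)} = -3 + 6 \left(w + p\right) = -3 + 6 \left(p + w\right) = -3 + \left(6 p + 6 w\right) = -3 + 6 p + 6 w$)
$t{\left(F,U \right)} = 27$ ($t{\left(F,U \right)} = -3 + 6 \left(-7\right) + 6 \left(9 - -3\right) = -3 - 42 + 6 \left(9 + 3\right) = -3 - 42 + 6 \cdot 12 = -3 - 42 + 72 = 27$)
$\frac{1}{24043 + \left(t{\left(-9,144 \right)} + 30769\right)} = \frac{1}{24043 + \left(27 + 30769\right)} = \frac{1}{24043 + 30796} = \frac{1}{54839}$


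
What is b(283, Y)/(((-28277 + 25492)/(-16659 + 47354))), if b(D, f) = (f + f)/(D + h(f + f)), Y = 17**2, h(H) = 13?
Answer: -1774171/82436 ≈ -21.522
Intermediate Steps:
Y = 289
b(D, f) = 2*f/(13 + D) (b(D, f) = (f + f)/(D + 13) = (2*f)/(13 + D) = 2*f/(13 + D))
b(283, Y)/(((-28277 + 25492)/(-16659 + 47354))) = (2*289/(13 + 283))/(((-28277 + 25492)/(-16659 + 47354))) = (2*289/296)/((-2785/30695)) = (2*289*(1/296))/((-2785*1/30695)) = 289/(148*(-557/6139)) = (289/148)*(-6139/557) = -1774171/82436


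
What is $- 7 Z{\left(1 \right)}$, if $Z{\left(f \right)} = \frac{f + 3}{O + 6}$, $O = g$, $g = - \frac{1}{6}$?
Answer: $- \frac{24}{5} \approx -4.8$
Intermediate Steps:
$g = - \frac{1}{6}$ ($g = \left(-1\right) \frac{1}{6} = - \frac{1}{6} \approx -0.16667$)
$O = - \frac{1}{6} \approx -0.16667$
$Z{\left(f \right)} = \frac{18}{35} + \frac{6 f}{35}$ ($Z{\left(f \right)} = \frac{f + 3}{- \frac{1}{6} + 6} = \frac{3 + f}{\frac{35}{6}} = \left(3 + f\right) \frac{6}{35} = \frac{18}{35} + \frac{6 f}{35}$)
$- 7 Z{\left(1 \right)} = - 7 \left(\frac{18}{35} + \frac{6}{35} \cdot 1\right) = - 7 \left(\frac{18}{35} + \frac{6}{35}\right) = \left(-7\right) \frac{24}{35} = - \frac{24}{5}$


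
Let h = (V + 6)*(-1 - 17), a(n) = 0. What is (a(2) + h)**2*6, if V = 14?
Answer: 777600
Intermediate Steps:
h = -360 (h = (14 + 6)*(-1 - 17) = 20*(-18) = -360)
(a(2) + h)**2*6 = (0 - 360)**2*6 = (-360)**2*6 = 129600*6 = 777600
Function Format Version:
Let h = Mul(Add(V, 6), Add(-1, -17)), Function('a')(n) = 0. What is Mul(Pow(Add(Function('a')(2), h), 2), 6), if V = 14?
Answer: 777600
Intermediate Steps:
h = -360 (h = Mul(Add(14, 6), Add(-1, -17)) = Mul(20, -18) = -360)
Mul(Pow(Add(Function('a')(2), h), 2), 6) = Mul(Pow(Add(0, -360), 2), 6) = Mul(Pow(-360, 2), 6) = Mul(129600, 6) = 777600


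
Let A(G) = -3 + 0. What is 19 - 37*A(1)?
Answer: 130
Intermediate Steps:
A(G) = -3
19 - 37*A(1) = 19 - 37*(-3) = 19 + 111 = 130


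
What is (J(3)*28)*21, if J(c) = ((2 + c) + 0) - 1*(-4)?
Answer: 5292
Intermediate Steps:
J(c) = 6 + c (J(c) = (2 + c) + 4 = 6 + c)
(J(3)*28)*21 = ((6 + 3)*28)*21 = (9*28)*21 = 252*21 = 5292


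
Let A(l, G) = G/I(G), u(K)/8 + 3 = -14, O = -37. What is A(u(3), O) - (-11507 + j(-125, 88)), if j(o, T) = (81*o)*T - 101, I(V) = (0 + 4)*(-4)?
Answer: 14441765/16 ≈ 9.0261e+5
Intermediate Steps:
I(V) = -16 (I(V) = 4*(-4) = -16)
u(K) = -136 (u(K) = -24 + 8*(-14) = -24 - 112 = -136)
A(l, G) = -G/16 (A(l, G) = G/(-16) = G*(-1/16) = -G/16)
j(o, T) = -101 + 81*T*o (j(o, T) = 81*T*o - 101 = -101 + 81*T*o)
A(u(3), O) - (-11507 + j(-125, 88)) = -1/16*(-37) - (-11507 + (-101 + 81*88*(-125))) = 37/16 - (-11507 + (-101 - 891000)) = 37/16 - (-11507 - 891101) = 37/16 - 1*(-902608) = 37/16 + 902608 = 14441765/16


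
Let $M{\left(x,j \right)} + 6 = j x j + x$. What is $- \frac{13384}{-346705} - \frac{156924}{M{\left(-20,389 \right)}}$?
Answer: $\frac{47456144342}{524641980215} \approx 0.090454$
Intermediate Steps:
$M{\left(x,j \right)} = -6 + x + x j^{2}$ ($M{\left(x,j \right)} = -6 + \left(j x j + x\right) = -6 + \left(x j^{2} + x\right) = -6 + \left(x + x j^{2}\right) = -6 + x + x j^{2}$)
$- \frac{13384}{-346705} - \frac{156924}{M{\left(-20,389 \right)}} = - \frac{13384}{-346705} - \frac{156924}{-6 - 20 - 20 \cdot 389^{2}} = \left(-13384\right) \left(- \frac{1}{346705}\right) - \frac{156924}{-6 - 20 - 3026420} = \frac{13384}{346705} - \frac{156924}{-6 - 20 - 3026420} = \frac{13384}{346705} - \frac{156924}{-3026446} = \frac{13384}{346705} - - \frac{78462}{1513223} = \frac{13384}{346705} + \frac{78462}{1513223} = \frac{47456144342}{524641980215}$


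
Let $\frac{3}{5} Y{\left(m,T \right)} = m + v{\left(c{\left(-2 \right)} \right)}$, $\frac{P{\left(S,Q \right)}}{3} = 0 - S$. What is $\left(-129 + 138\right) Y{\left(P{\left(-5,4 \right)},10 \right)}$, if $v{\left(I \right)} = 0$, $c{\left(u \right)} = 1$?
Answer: $225$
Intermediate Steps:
$P{\left(S,Q \right)} = - 3 S$ ($P{\left(S,Q \right)} = 3 \left(0 - S\right) = 3 \left(- S\right) = - 3 S$)
$Y{\left(m,T \right)} = \frac{5 m}{3}$ ($Y{\left(m,T \right)} = \frac{5 \left(m + 0\right)}{3} = \frac{5 m}{3}$)
$\left(-129 + 138\right) Y{\left(P{\left(-5,4 \right)},10 \right)} = \left(-129 + 138\right) \frac{5 \left(\left(-3\right) \left(-5\right)\right)}{3} = 9 \cdot \frac{5}{3} \cdot 15 = 9 \cdot 25 = 225$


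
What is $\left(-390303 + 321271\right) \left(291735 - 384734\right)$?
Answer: $6419906968$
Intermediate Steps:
$\left(-390303 + 321271\right) \left(291735 - 384734\right) = \left(-69032\right) \left(-92999\right) = 6419906968$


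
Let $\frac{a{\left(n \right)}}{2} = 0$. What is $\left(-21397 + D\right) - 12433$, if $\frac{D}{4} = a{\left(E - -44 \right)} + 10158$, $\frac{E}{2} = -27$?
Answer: $6802$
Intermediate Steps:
$E = -54$ ($E = 2 \left(-27\right) = -54$)
$a{\left(n \right)} = 0$ ($a{\left(n \right)} = 2 \cdot 0 = 0$)
$D = 40632$ ($D = 4 \left(0 + 10158\right) = 4 \cdot 10158 = 40632$)
$\left(-21397 + D\right) - 12433 = \left(-21397 + 40632\right) - 12433 = 19235 - 12433 = 6802$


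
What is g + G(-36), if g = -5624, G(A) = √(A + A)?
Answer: -5624 + 6*I*√2 ≈ -5624.0 + 8.4853*I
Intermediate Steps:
G(A) = √2*√A (G(A) = √(2*A) = √2*√A)
g + G(-36) = -5624 + √2*√(-36) = -5624 + √2*(6*I) = -5624 + 6*I*√2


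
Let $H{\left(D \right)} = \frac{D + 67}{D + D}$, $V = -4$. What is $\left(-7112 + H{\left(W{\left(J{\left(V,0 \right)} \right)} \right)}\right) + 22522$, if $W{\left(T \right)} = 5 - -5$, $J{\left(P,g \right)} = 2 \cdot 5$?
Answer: $\frac{308277}{20} \approx 15414.0$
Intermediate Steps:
$J{\left(P,g \right)} = 10$
$W{\left(T \right)} = 10$ ($W{\left(T \right)} = 5 + 5 = 10$)
$H{\left(D \right)} = \frac{67 + D}{2 D}$
$\left(-7112 + H{\left(W{\left(J{\left(V,0 \right)} \right)} \right)}\right) + 22522 = \left(-7112 + \frac{67 + 10}{2 \cdot 10}\right) + 22522 = \left(-7112 + \frac{1}{2} \cdot \frac{1}{10} \cdot 77\right) + 22522 = \left(-7112 + \frac{77}{20}\right) + 22522 = - \frac{142163}{20} + 22522 = \frac{308277}{20}$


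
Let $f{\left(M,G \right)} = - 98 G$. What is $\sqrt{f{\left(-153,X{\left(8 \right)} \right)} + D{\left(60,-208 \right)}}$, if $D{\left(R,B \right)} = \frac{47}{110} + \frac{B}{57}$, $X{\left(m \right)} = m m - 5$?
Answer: $\frac{i \sqrt{227433848070}}{6270} \approx 76.061 i$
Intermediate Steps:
$X{\left(m \right)} = -5 + m^{2}$ ($X{\left(m \right)} = m^{2} - 5 = -5 + m^{2}$)
$D{\left(R,B \right)} = \frac{47}{110} + \frac{B}{57}$ ($D{\left(R,B \right)} = 47 \cdot \frac{1}{110} + B \frac{1}{57} = \frac{47}{110} + \frac{B}{57}$)
$\sqrt{f{\left(-153,X{\left(8 \right)} \right)} + D{\left(60,-208 \right)}} = \sqrt{- 98 \left(-5 + 8^{2}\right) + \left(\frac{47}{110} + \frac{1}{57} \left(-208\right)\right)} = \sqrt{- 98 \left(-5 + 64\right) + \left(\frac{47}{110} - \frac{208}{57}\right)} = \sqrt{\left(-98\right) 59 - \frac{20201}{6270}} = \sqrt{-5782 - \frac{20201}{6270}} = \sqrt{- \frac{36273341}{6270}} = \frac{i \sqrt{227433848070}}{6270}$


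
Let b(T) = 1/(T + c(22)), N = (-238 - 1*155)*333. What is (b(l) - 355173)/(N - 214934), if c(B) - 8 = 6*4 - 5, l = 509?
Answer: 190372727/185350408 ≈ 1.0271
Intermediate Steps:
N = -130869 (N = (-238 - 155)*333 = -393*333 = -130869)
c(B) = 27 (c(B) = 8 + (6*4 - 5) = 8 + (24 - 5) = 8 + 19 = 27)
b(T) = 1/(27 + T) (b(T) = 1/(T + 27) = 1/(27 + T))
(b(l) - 355173)/(N - 214934) = (1/(27 + 509) - 355173)/(-130869 - 214934) = (1/536 - 355173)/(-345803) = (1/536 - 355173)*(-1/345803) = -190372727/536*(-1/345803) = 190372727/185350408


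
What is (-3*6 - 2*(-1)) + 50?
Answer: 34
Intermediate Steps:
(-3*6 - 2*(-1)) + 50 = (-18 + 2) + 50 = -16 + 50 = 34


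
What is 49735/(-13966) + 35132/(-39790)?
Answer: -1234804581/277853570 ≈ -4.4441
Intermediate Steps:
49735/(-13966) + 35132/(-39790) = 49735*(-1/13966) + 35132*(-1/39790) = -49735/13966 - 17566/19895 = -1234804581/277853570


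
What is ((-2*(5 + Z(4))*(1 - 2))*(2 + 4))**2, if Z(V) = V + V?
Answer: 24336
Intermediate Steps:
Z(V) = 2*V
((-2*(5 + Z(4))*(1 - 2))*(2 + 4))**2 = ((-2*(5 + 2*4)*(1 - 2))*(2 + 4))**2 = (-2*(5 + 8)*(-1)*6)**2 = (-26*(-1)*6)**2 = (-2*(-13)*6)**2 = (26*6)**2 = 156**2 = 24336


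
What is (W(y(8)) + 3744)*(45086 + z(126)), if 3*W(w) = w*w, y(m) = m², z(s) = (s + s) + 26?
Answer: 695339392/3 ≈ 2.3178e+8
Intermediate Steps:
z(s) = 26 + 2*s (z(s) = 2*s + 26 = 26 + 2*s)
W(w) = w²/3 (W(w) = (w*w)/3 = w²/3)
(W(y(8)) + 3744)*(45086 + z(126)) = ((8²)²/3 + 3744)*(45086 + (26 + 2*126)) = ((⅓)*64² + 3744)*(45086 + (26 + 252)) = ((⅓)*4096 + 3744)*(45086 + 278) = (4096/3 + 3744)*45364 = (15328/3)*45364 = 695339392/3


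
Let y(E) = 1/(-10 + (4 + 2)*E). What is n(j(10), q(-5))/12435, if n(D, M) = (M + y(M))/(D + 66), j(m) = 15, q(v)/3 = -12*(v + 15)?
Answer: -781201/2185699950 ≈ -0.00035741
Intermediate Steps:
y(E) = 1/(-10 + 6*E)
q(v) = -540 - 36*v (q(v) = 3*(-12*(v + 15)) = 3*(-12*(15 + v)) = 3*(-180 - 12*v) = -540 - 36*v)
n(D, M) = (M + 1/(2*(-5 + 3*M)))/(66 + D) (n(D, M) = (M + 1/(2*(-5 + 3*M)))/(D + 66) = (M + 1/(2*(-5 + 3*M)))/(66 + D))
n(j(10), q(-5))/12435 = ((½ + (-540 - 36*(-5))*(-5 + 3*(-540 - 36*(-5))))/((-5 + 3*(-540 - 36*(-5)))*(66 + 15)))/12435 = ((½ + (-540 + 180)*(-5 + 3*(-540 + 180)))/((-5 + 3*(-540 + 180))*81))*(1/12435) = ((1/81)*(½ - 360*(-5 + 3*(-360)))/(-5 + 3*(-360)))*(1/12435) = ((1/81)*(½ - 360*(-5 - 1080))/(-5 - 1080))*(1/12435) = ((1/81)*(½ - 360*(-1085))/(-1085))*(1/12435) = -1/1085*1/81*(½ + 390600)*(1/12435) = -1/1085*1/81*781201/2*(1/12435) = -781201/175770*1/12435 = -781201/2185699950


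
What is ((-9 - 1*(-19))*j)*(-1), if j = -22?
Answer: 220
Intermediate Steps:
((-9 - 1*(-19))*j)*(-1) = ((-9 - 1*(-19))*(-22))*(-1) = ((-9 + 19)*(-22))*(-1) = (10*(-22))*(-1) = -220*(-1) = 220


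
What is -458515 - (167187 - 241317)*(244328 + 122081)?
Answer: 27161440655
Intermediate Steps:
-458515 - (167187 - 241317)*(244328 + 122081) = -458515 - (-74130)*366409 = -458515 - 1*(-27161899170) = -458515 + 27161899170 = 27161440655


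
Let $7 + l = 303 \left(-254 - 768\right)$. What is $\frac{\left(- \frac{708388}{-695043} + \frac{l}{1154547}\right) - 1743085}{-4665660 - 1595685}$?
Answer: $\frac{155417228465645332}{558275302478512305} \approx 0.27839$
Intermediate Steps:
$l = -309673$ ($l = -7 + 303 \left(-254 - 768\right) = -7 + 303 \left(-1022\right) = -7 - 309666 = -309673$)
$\frac{\left(- \frac{708388}{-695043} + \frac{l}{1154547}\right) - 1743085}{-4665660 - 1595685} = \frac{\left(- \frac{708388}{-695043} - \frac{309673}{1154547}\right) - 1743085}{-4665660 - 1595685} = \frac{\left(\left(-708388\right) \left(- \frac{1}{695043}\right) - \frac{309673}{1154547}\right) - 1743085}{-4665660 - 1595685} = \frac{\left(\frac{708388}{695043} - \frac{309673}{1154547}\right) - 1743085}{-6261345} = \left(\frac{66959021033}{89162201169} - 1743085\right) \left(- \frac{1}{6261345}\right) = \left(- \frac{155417228465645332}{89162201169}\right) \left(- \frac{1}{6261345}\right) = \frac{155417228465645332}{558275302478512305}$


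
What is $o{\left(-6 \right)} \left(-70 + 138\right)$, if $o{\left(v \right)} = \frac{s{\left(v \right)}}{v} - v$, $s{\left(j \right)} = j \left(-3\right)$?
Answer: $204$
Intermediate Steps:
$s{\left(j \right)} = - 3 j$
$o{\left(v \right)} = -3 - v$ ($o{\left(v \right)} = \frac{\left(-3\right) v}{v} - v = -3 - v$)
$o{\left(-6 \right)} \left(-70 + 138\right) = \left(-3 - -6\right) \left(-70 + 138\right) = \left(-3 + 6\right) 68 = 3 \cdot 68 = 204$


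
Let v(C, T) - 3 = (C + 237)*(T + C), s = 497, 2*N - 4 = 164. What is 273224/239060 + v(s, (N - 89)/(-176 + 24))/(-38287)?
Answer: -1458329264443/173904914180 ≈ -8.3858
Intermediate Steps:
N = 84 (N = 2 + (½)*164 = 2 + 82 = 84)
v(C, T) = 3 + (237 + C)*(C + T) (v(C, T) = 3 + (C + 237)*(T + C) = 3 + (237 + C)*(C + T))
273224/239060 + v(s, (N - 89)/(-176 + 24))/(-38287) = 273224/239060 + (3 + 497² + 237*497 + 237*((84 - 89)/(-176 + 24)) + 497*((84 - 89)/(-176 + 24)))/(-38287) = 273224*(1/239060) + (3 + 247009 + 117789 + 237*(-5/(-152)) + 497*(-5/(-152)))*(-1/38287) = 68306/59765 + (3 + 247009 + 117789 + 237*(-5*(-1/152)) + 497*(-5*(-1/152)))*(-1/38287) = 68306/59765 + (3 + 247009 + 117789 + 237*(5/152) + 497*(5/152))*(-1/38287) = 68306/59765 + (3 + 247009 + 117789 + 1185/152 + 2485/152)*(-1/38287) = 68306/59765 + (27726711/76)*(-1/38287) = 68306/59765 - 27726711/2909812 = -1458329264443/173904914180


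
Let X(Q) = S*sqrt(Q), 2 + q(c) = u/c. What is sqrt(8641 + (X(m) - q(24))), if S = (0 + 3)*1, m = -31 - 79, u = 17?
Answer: sqrt(1244490 + 432*I*sqrt(110))/12 ≈ 92.964 + 0.16923*I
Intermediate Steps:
q(c) = -2 + 17/c
m = -110
S = 3 (S = 3*1 = 3)
X(Q) = 3*sqrt(Q)
sqrt(8641 + (X(m) - q(24))) = sqrt(8641 + (3*sqrt(-110) - (-2 + 17/24))) = sqrt(8641 + (3*(I*sqrt(110)) - (-2 + 17*(1/24)))) = sqrt(8641 + (3*I*sqrt(110) - (-2 + 17/24))) = sqrt(8641 + (3*I*sqrt(110) - 1*(-31/24))) = sqrt(8641 + (3*I*sqrt(110) + 31/24)) = sqrt(8641 + (31/24 + 3*I*sqrt(110))) = sqrt(207415/24 + 3*I*sqrt(110))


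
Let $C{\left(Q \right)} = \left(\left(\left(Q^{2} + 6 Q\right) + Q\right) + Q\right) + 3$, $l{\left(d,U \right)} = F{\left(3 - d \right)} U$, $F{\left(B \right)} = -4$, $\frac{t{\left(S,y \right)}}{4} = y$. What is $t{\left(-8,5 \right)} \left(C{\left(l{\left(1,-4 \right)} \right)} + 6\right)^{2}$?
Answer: $3088980$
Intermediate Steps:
$t{\left(S,y \right)} = 4 y$
$l{\left(d,U \right)} = - 4 U$
$C{\left(Q \right)} = 3 + Q^{2} + 8 Q$ ($C{\left(Q \right)} = \left(\left(Q^{2} + 7 Q\right) + Q\right) + 3 = \left(Q^{2} + 8 Q\right) + 3 = 3 + Q^{2} + 8 Q$)
$t{\left(-8,5 \right)} \left(C{\left(l{\left(1,-4 \right)} \right)} + 6\right)^{2} = 4 \cdot 5 \left(\left(3 + \left(\left(-4\right) \left(-4\right)\right)^{2} + 8 \left(\left(-4\right) \left(-4\right)\right)\right) + 6\right)^{2} = 20 \left(\left(3 + 16^{2} + 8 \cdot 16\right) + 6\right)^{2} = 20 \left(\left(3 + 256 + 128\right) + 6\right)^{2} = 20 \left(387 + 6\right)^{2} = 20 \cdot 393^{2} = 20 \cdot 154449 = 3088980$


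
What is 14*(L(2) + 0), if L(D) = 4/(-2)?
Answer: -28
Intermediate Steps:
L(D) = -2 (L(D) = 4*(-½) = -2)
14*(L(2) + 0) = 14*(-2 + 0) = 14*(-2) = -28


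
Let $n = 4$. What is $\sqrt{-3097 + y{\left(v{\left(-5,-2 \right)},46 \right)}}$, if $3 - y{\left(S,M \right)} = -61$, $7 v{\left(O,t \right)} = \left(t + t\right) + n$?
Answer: $3 i \sqrt{337} \approx 55.073 i$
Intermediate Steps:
$v{\left(O,t \right)} = \frac{4}{7} + \frac{2 t}{7}$ ($v{\left(O,t \right)} = \frac{\left(t + t\right) + 4}{7} = \frac{2 t + 4}{7} = \frac{4 + 2 t}{7} = \frac{4}{7} + \frac{2 t}{7}$)
$y{\left(S,M \right)} = 64$ ($y{\left(S,M \right)} = 3 - -61 = 3 + 61 = 64$)
$\sqrt{-3097 + y{\left(v{\left(-5,-2 \right)},46 \right)}} = \sqrt{-3097 + 64} = \sqrt{-3033} = 3 i \sqrt{337}$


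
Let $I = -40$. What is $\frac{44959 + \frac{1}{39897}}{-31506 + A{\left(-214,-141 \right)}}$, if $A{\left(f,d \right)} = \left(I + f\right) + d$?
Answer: $- \frac{1793729224}{1272754197} \approx -1.4093$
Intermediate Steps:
$A{\left(f,d \right)} = -40 + d + f$ ($A{\left(f,d \right)} = \left(-40 + f\right) + d = -40 + d + f$)
$\frac{44959 + \frac{1}{39897}}{-31506 + A{\left(-214,-141 \right)}} = \frac{44959 + \frac{1}{39897}}{-31506 - 395} = \frac{1793729224}{39897 \left(-31901\right)} = \frac{1793729224}{39897} \left(- \frac{1}{31901}\right) = - \frac{1793729224}{1272754197}$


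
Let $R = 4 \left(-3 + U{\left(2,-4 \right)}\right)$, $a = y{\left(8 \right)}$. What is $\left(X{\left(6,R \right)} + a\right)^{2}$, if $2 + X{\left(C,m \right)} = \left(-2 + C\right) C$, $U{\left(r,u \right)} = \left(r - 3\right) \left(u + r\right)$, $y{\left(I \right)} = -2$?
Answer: $400$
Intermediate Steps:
$a = -2$
$U{\left(r,u \right)} = \left(-3 + r\right) \left(r + u\right)$
$R = -4$ ($R = 4 \left(-3 + \left(2^{2} - 6 - -12 + 2 \left(-4\right)\right)\right) = 4 \left(-3 + \left(4 - 6 + 12 - 8\right)\right) = 4 \left(-3 + 2\right) = 4 \left(-1\right) = -4$)
$X{\left(C,m \right)} = -2 + C \left(-2 + C\right)$ ($X{\left(C,m \right)} = -2 + \left(-2 + C\right) C = -2 + C \left(-2 + C\right)$)
$\left(X{\left(6,R \right)} + a\right)^{2} = \left(\left(-2 + 6^{2} - 12\right) - 2\right)^{2} = \left(\left(-2 + 36 - 12\right) - 2\right)^{2} = \left(22 - 2\right)^{2} = 20^{2} = 400$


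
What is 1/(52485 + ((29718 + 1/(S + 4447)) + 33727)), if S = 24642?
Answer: 29089/3372287771 ≈ 8.6259e-6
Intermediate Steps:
1/(52485 + ((29718 + 1/(S + 4447)) + 33727)) = 1/(52485 + ((29718 + 1/(24642 + 4447)) + 33727)) = 1/(52485 + ((29718 + 1/29089) + 33727)) = 1/(52485 + (864466903/29089 + 33727)) = 1/(52485 + 1845551606/29089) = 1/(3372287771/29089) = 29089/3372287771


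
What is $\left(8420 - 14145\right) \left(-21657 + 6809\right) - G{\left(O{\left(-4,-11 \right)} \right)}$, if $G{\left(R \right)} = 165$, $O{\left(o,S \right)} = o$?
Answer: $85004635$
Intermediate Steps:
$\left(8420 - 14145\right) \left(-21657 + 6809\right) - G{\left(O{\left(-4,-11 \right)} \right)} = \left(8420 - 14145\right) \left(-21657 + 6809\right) - 165 = \left(-5725\right) \left(-14848\right) - 165 = 85004800 - 165 = 85004635$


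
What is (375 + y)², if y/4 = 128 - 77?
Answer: 335241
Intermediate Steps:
y = 204 (y = 4*(128 - 77) = 4*51 = 204)
(375 + y)² = (375 + 204)² = 579² = 335241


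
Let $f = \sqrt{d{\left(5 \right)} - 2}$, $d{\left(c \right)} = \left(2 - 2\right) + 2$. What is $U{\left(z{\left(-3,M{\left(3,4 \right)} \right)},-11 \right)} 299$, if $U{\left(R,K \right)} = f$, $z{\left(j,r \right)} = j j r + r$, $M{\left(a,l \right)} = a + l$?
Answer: $0$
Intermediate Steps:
$d{\left(c \right)} = 2$ ($d{\left(c \right)} = 0 + 2 = 2$)
$z{\left(j,r \right)} = r + r j^{2}$ ($z{\left(j,r \right)} = j^{2} r + r = r j^{2} + r = r + r j^{2}$)
$f = 0$ ($f = \sqrt{2 - 2} = \sqrt{0} = 0$)
$U{\left(R,K \right)} = 0$
$U{\left(z{\left(-3,M{\left(3,4 \right)} \right)},-11 \right)} 299 = 0 \cdot 299 = 0$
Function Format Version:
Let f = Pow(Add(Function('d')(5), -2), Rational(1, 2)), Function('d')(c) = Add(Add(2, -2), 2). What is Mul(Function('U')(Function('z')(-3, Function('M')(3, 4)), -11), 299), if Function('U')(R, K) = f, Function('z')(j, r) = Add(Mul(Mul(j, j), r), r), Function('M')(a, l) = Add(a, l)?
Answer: 0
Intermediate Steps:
Function('d')(c) = 2 (Function('d')(c) = Add(0, 2) = 2)
Function('z')(j, r) = Add(r, Mul(r, Pow(j, 2))) (Function('z')(j, r) = Add(Mul(Pow(j, 2), r), r) = Add(Mul(r, Pow(j, 2)), r) = Add(r, Mul(r, Pow(j, 2))))
f = 0 (f = Pow(Add(2, -2), Rational(1, 2)) = Pow(0, Rational(1, 2)) = 0)
Function('U')(R, K) = 0
Mul(Function('U')(Function('z')(-3, Function('M')(3, 4)), -11), 299) = Mul(0, 299) = 0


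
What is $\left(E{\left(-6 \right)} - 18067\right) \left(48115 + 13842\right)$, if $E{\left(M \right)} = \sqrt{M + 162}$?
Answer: $-1119377119 + 123914 \sqrt{39} \approx -1.1186 \cdot 10^{9}$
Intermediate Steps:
$E{\left(M \right)} = \sqrt{162 + M}$
$\left(E{\left(-6 \right)} - 18067\right) \left(48115 + 13842\right) = \left(\sqrt{162 - 6} - 18067\right) \left(48115 + 13842\right) = \left(\sqrt{156} - 18067\right) 61957 = \left(2 \sqrt{39} - 18067\right) 61957 = \left(-18067 + 2 \sqrt{39}\right) 61957 = -1119377119 + 123914 \sqrt{39}$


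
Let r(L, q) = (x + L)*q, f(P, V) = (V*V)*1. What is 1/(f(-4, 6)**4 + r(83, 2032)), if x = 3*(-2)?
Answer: 1/1836080 ≈ 5.4464e-7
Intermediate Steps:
x = -6
f(P, V) = V**2 (f(P, V) = V**2*1 = V**2)
r(L, q) = q*(-6 + L) (r(L, q) = (-6 + L)*q = q*(-6 + L))
1/(f(-4, 6)**4 + r(83, 2032)) = 1/((6**2)**4 + 2032*(-6 + 83)) = 1/(36**4 + 2032*77) = 1/(1679616 + 156464) = 1/1836080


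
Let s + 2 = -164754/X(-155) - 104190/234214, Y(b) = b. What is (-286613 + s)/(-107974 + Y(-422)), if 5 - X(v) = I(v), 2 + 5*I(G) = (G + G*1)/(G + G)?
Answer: 484575390395/165021094836 ≈ 2.9364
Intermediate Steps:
I(G) = -⅕ (I(G) = -⅖ + ((G + G*1)/(G + G))/5 = -⅖ + ((G + G)/((2*G)))/5 = -⅖ + ((2*G)*(1/(2*G)))/5 = -⅖ + (⅕)*1 = -⅖ + ⅕ = -⅕)
X(v) = 26/5 (X(v) = 5 - 1*(-⅕) = 5 + ⅕ = 26/5)
s = -48238338712/1522391 (s = -2 + (-164754/26/5 - 104190/234214) = -2 + (-164754*5/26 - 104190*1/234214) = -2 + (-411885/13 - 52095/117107) = -2 - 48235293930/1522391 = -48238338712/1522391 ≈ -31686.)
(-286613 + s)/(-107974 + Y(-422)) = (-286613 - 48238338712/1522391)/(-107974 - 422) = -484575390395/1522391/(-108396) = -484575390395/1522391*(-1/108396) = 484575390395/165021094836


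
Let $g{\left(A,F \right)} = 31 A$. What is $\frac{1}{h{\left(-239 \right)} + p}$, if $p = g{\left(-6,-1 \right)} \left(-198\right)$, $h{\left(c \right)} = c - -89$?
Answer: $\frac{1}{36678} \approx 2.7264 \cdot 10^{-5}$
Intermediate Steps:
$h{\left(c \right)} = 89 + c$ ($h{\left(c \right)} = c + 89 = 89 + c$)
$p = 36828$ ($p = 31 \left(-6\right) \left(-198\right) = \left(-186\right) \left(-198\right) = 36828$)
$\frac{1}{h{\left(-239 \right)} + p} = \frac{1}{\left(89 - 239\right) + 36828} = \frac{1}{-150 + 36828} = \frac{1}{36678}$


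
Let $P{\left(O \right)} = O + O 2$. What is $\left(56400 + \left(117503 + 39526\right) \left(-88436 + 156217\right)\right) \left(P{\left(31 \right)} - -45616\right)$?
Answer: $486510097290741$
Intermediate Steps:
$P{\left(O \right)} = 3 O$ ($P{\left(O \right)} = O + 2 O = 3 O$)
$\left(56400 + \left(117503 + 39526\right) \left(-88436 + 156217\right)\right) \left(P{\left(31 \right)} - -45616\right) = \left(56400 + \left(117503 + 39526\right) \left(-88436 + 156217\right)\right) \left(3 \cdot 31 - -45616\right) = \left(56400 + 157029 \cdot 67781\right) \left(93 + 45616\right) = \left(56400 + 10643582649\right) 45709 = 10643639049 \cdot 45709 = 486510097290741$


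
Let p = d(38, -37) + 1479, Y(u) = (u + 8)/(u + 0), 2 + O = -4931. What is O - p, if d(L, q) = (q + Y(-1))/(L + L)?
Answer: -121817/19 ≈ -6411.4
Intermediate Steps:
O = -4933 (O = -2 - 4931 = -4933)
Y(u) = (8 + u)/u
d(L, q) = (-7 + q)/(2*L) (d(L, q) = (q + (8 - 1)/(-1))/(L + L) = (q - 1*7)/((2*L)) = (q - 7)*(1/(2*L)) = (-7 + q)*(1/(2*L)) = (-7 + q)/(2*L))
p = 28090/19 (p = (1/2)*(-7 - 37)/38 + 1479 = (1/2)*(1/38)*(-44) + 1479 = -11/19 + 1479 = 28090/19 ≈ 1478.4)
O - p = -4933 - 1*28090/19 = -4933 - 28090/19 = -121817/19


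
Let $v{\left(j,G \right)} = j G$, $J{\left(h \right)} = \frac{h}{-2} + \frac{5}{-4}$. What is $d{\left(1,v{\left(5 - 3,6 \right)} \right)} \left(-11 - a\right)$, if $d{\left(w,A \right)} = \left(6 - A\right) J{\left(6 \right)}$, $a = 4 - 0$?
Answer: $- \frac{765}{2} \approx -382.5$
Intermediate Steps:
$a = 4$ ($a = 4 + 0 = 4$)
$J{\left(h \right)} = - \frac{5}{4} - \frac{h}{2}$ ($J{\left(h \right)} = h \left(- \frac{1}{2}\right) + 5 \left(- \frac{1}{4}\right) = - \frac{h}{2} - \frac{5}{4} = - \frac{5}{4} - \frac{h}{2}$)
$v{\left(j,G \right)} = G j$
$d{\left(w,A \right)} = - \frac{51}{2} + \frac{17 A}{4}$ ($d{\left(w,A \right)} = \left(6 - A\right) \left(- \frac{5}{4} - 3\right) = \left(6 - A\right) \left(- \frac{17}{4}\right) = - \frac{51}{2} + \frac{17 A}{4}$)
$d{\left(1,v{\left(5 - 3,6 \right)} \right)} \left(-11 - a\right) = \left(- \frac{51}{2} + \frac{17 \cdot 6 \left(5 - 3\right)}{4}\right) \left(-11 - 4\right) = \left(- \frac{51}{2} + \frac{17 \cdot 6 \cdot 2}{4}\right) \left(-15\right) = \left(- \frac{51}{2} + \frac{17}{4} \cdot 12\right) \left(-15\right) = \left(- \frac{51}{2} + 51\right) \left(-15\right) = \frac{51}{2} \left(-15\right) = - \frac{765}{2}$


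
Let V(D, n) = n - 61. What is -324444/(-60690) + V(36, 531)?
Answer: 4808124/10115 ≈ 475.35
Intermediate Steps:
V(D, n) = -61 + n
-324444/(-60690) + V(36, 531) = -324444/(-60690) + (-61 + 531) = -324444*(-1/60690) + 470 = 54074/10115 + 470 = 4808124/10115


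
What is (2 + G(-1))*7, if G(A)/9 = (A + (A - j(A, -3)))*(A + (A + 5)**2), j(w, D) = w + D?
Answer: 1904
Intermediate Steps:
j(w, D) = D + w
G(A) = 9*(3 + A)*(A + (5 + A)**2) (G(A) = 9*((A + (A - (-3 + A)))*(A + (A + 5)**2)) = 9*((A + (A + (3 - A)))*(A + (5 + A)**2)) = 9*((A + 3)*(A + (5 + A)**2)) = 9*((3 + A)*(A + (5 + A)**2)) = 9*(3 + A)*(A + (5 + A)**2))
(2 + G(-1))*7 = (2 + (675 + 9*(-1)**3 + 126*(-1)**2 + 522*(-1)))*7 = (2 + (675 + 9*(-1) + 126*1 - 522))*7 = (2 + (675 - 9 + 126 - 522))*7 = (2 + 270)*7 = 272*7 = 1904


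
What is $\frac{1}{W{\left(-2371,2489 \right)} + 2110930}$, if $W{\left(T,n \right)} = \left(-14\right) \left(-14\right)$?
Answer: $\frac{1}{2111126} \approx 4.7368 \cdot 10^{-7}$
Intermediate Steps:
$W{\left(T,n \right)} = 196$
$\frac{1}{W{\left(-2371,2489 \right)} + 2110930} = \frac{1}{196 + 2110930} = \frac{1}{2111126}$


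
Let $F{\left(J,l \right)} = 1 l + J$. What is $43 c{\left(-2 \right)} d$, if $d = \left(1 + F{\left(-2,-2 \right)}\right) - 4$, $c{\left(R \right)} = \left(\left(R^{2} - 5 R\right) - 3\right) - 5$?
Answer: $-1806$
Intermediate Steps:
$c{\left(R \right)} = -8 + R^{2} - 5 R$ ($c{\left(R \right)} = \left(-3 + R^{2} - 5 R\right) - 5 = -8 + R^{2} - 5 R$)
$F{\left(J,l \right)} = J + l$ ($F{\left(J,l \right)} = l + J = J + l$)
$d = -7$ ($d = \left(1 - 4\right) - 4 = -3 - 4 = -7$)
$43 c{\left(-2 \right)} d = 43 \left(-8 + \left(-2\right)^{2} - -10\right) \left(-7\right) = 43 \left(-8 + 4 + 10\right) \left(-7\right) = 43 \cdot 6 \left(-7\right) = 258 \left(-7\right) = -1806$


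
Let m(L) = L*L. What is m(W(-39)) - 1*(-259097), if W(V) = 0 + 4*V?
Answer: 283433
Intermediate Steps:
W(V) = 4*V
m(L) = L**2
m(W(-39)) - 1*(-259097) = (4*(-39))**2 - 1*(-259097) = (-156)**2 + 259097 = 24336 + 259097 = 283433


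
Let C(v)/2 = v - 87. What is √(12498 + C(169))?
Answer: √12662 ≈ 112.53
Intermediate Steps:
C(v) = -174 + 2*v (C(v) = 2*(v - 87) = 2*(-87 + v) = -174 + 2*v)
√(12498 + C(169)) = √(12498 + (-174 + 2*169)) = √(12498 + (-174 + 338)) = √(12498 + 164) = √12662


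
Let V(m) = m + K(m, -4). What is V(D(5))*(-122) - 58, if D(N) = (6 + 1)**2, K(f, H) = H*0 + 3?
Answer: -6402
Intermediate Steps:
K(f, H) = 3 (K(f, H) = 0 + 3 = 3)
D(N) = 49 (D(N) = 7**2 = 49)
V(m) = 3 + m (V(m) = m + 3 = 3 + m)
V(D(5))*(-122) - 58 = (3 + 49)*(-122) - 58 = 52*(-122) - 58 = -6344 - 58 = -6402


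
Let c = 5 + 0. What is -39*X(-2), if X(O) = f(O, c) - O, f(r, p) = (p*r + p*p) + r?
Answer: -585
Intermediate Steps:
c = 5
f(r, p) = r + p² + p*r (f(r, p) = (p*r + p²) + r = (p² + p*r) + r = r + p² + p*r)
X(O) = 25 + 5*O (X(O) = (O + 5² + 5*O) - O = (O + 25 + 5*O) - O = (25 + 6*O) - O = 25 + 5*O)
-39*X(-2) = -39*(25 + 5*(-2)) = -39*(25 - 10) = -39*15 = -585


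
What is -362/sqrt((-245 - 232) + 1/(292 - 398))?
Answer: 362*I*sqrt(5359678)/50563 ≈ 16.575*I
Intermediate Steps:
-362/sqrt((-245 - 232) + 1/(292 - 398)) = -362/sqrt(-477 + 1/(-106)) = -362/sqrt(-477 - 1/106) = -362*(-I*sqrt(5359678)/50563) = -(-362)*I*sqrt(5359678)/50563 = 362*I*sqrt(5359678)/50563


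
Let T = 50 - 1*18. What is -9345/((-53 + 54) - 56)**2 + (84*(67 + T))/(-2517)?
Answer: -3245151/507595 ≈ -6.3932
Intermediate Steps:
T = 32 (T = 50 - 18 = 32)
-9345/((-53 + 54) - 56)**2 + (84*(67 + T))/(-2517) = -9345/((-53 + 54) - 56)**2 + (84*(67 + 32))/(-2517) = -9345/(1 - 56)**2 + (84*99)*(-1/2517) = -9345/((-55)**2) + 8316*(-1/2517) = -9345/3025 - 2772/839 = -9345*1/3025 - 2772/839 = -1869/605 - 2772/839 = -3245151/507595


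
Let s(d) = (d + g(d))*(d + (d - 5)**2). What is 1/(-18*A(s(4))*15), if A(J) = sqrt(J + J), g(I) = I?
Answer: -sqrt(5)/5400 ≈ -0.00041409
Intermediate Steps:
s(d) = 2*d*(d + (-5 + d)**2) (s(d) = (d + d)*(d + (d - 5)**2) = (2*d)*(d + (-5 + d)**2) = 2*d*(d + (-5 + d)**2))
A(J) = sqrt(2)*sqrt(J) (A(J) = sqrt(2*J) = sqrt(2)*sqrt(J))
1/(-18*A(s(4))*15) = 1/(-18*sqrt(2)*sqrt(2*4*(4 + (-5 + 4)**2))*15) = 1/(-18*sqrt(2)*sqrt(2*4*(4 + (-1)**2))*15) = 1/(-18*sqrt(2)*sqrt(2*4*(4 + 1))*15) = 1/(-18*sqrt(2)*sqrt(2*4*5)*15) = 1/(-18*sqrt(2)*sqrt(40)*15) = 1/(-18*sqrt(2)*2*sqrt(10)*15) = 1/(-72*sqrt(5)*15) = 1/(-1080*sqrt(5)) = -sqrt(5)/5400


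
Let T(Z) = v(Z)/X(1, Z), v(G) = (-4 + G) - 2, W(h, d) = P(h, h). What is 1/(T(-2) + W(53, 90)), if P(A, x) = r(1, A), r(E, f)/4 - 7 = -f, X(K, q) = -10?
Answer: -5/916 ≈ -0.0054585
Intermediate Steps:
r(E, f) = 28 - 4*f (r(E, f) = 28 + 4*(-f) = 28 - 4*f)
P(A, x) = 28 - 4*A
W(h, d) = 28 - 4*h
v(G) = -6 + G
T(Z) = ⅗ - Z/10 (T(Z) = (-6 + Z)/(-10) = (-6 + Z)*(-⅒) = ⅗ - Z/10)
1/(T(-2) + W(53, 90)) = 1/((⅗ - ⅒*(-2)) + (28 - 4*53)) = 1/((⅗ + ⅕) + (28 - 212)) = 1/(⅘ - 184) = 1/(-916/5) = -5/916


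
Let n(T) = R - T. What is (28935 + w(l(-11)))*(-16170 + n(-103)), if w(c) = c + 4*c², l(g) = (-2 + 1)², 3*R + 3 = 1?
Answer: -1394994820/3 ≈ -4.6500e+8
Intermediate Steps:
R = -⅔ (R = -1 + (⅓)*1 = -1 + ⅓ = -⅔ ≈ -0.66667)
n(T) = -⅔ - T
l(g) = 1 (l(g) = (-1)² = 1)
(28935 + w(l(-11)))*(-16170 + n(-103)) = (28935 + 1*(1 + 4*1))*(-16170 + (-⅔ - 1*(-103))) = (28935 + 1*(1 + 4))*(-16170 + (-⅔ + 103)) = (28935 + 1*5)*(-16170 + 307/3) = (28935 + 5)*(-48203/3) = 28940*(-48203/3) = -1394994820/3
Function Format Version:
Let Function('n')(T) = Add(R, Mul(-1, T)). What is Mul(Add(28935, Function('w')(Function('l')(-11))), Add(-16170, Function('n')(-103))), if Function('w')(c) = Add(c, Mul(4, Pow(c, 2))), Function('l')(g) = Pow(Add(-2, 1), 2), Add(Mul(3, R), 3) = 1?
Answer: Rational(-1394994820, 3) ≈ -4.6500e+8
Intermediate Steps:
R = Rational(-2, 3) (R = Add(-1, Mul(Rational(1, 3), 1)) = Add(-1, Rational(1, 3)) = Rational(-2, 3) ≈ -0.66667)
Function('n')(T) = Add(Rational(-2, 3), Mul(-1, T))
Function('l')(g) = 1 (Function('l')(g) = Pow(-1, 2) = 1)
Mul(Add(28935, Function('w')(Function('l')(-11))), Add(-16170, Function('n')(-103))) = Mul(Add(28935, Mul(1, Add(1, Mul(4, 1)))), Add(-16170, Add(Rational(-2, 3), Mul(-1, -103)))) = Mul(Add(28935, Mul(1, Add(1, 4))), Add(-16170, Add(Rational(-2, 3), 103))) = Mul(Add(28935, Mul(1, 5)), Add(-16170, Rational(307, 3))) = Mul(Add(28935, 5), Rational(-48203, 3)) = Mul(28940, Rational(-48203, 3)) = Rational(-1394994820, 3)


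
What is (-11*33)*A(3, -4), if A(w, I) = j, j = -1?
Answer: 363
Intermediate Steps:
A(w, I) = -1
(-11*33)*A(3, -4) = -11*33*(-1) = -363*(-1) = 363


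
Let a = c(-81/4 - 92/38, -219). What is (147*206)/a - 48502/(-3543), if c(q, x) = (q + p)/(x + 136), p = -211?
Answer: 96805879118/8988591 ≈ 10770.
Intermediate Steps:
c(q, x) = (-211 + q)/(136 + x) (c(q, x) = (q - 211)/(x + 136) = (-211 + q)/(136 + x))
a = 17759/6308 (a = (-211 + (-81/4 - 92/38))/(136 - 219) = (-211 + (-81*¼ - 92*1/38))/(-83) = -(-211 + (-81/4 - 46/19))/83 = -(-211 - 1723/76)/83 = -1/83*(-17759/76) = 17759/6308 ≈ 2.8153)
(147*206)/a - 48502/(-3543) = (147*206)/(17759/6308) - 48502/(-3543) = 30282*(6308/17759) - 48502*(-1/3543) = 27288408/2537 + 48502/3543 = 96805879118/8988591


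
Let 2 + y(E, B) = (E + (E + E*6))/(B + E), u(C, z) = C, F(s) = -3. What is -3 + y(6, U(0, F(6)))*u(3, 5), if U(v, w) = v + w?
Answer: 39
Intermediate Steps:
y(E, B) = -2 + 8*E/(B + E) (y(E, B) = -2 + (E + (E + E*6))/(B + E) = -2 + (E + (E + 6*E))/(B + E) = -2 + (E + 7*E)/(B + E) = -2 + (8*E)/(B + E) = -2 + 8*E/(B + E))
-3 + y(6, U(0, F(6)))*u(3, 5) = -3 + (2*(-(0 - 3) + 3*6)/((0 - 3) + 6))*3 = -3 + (2*(-1*(-3) + 18)/(-3 + 6))*3 = -3 + (2*(3 + 18)/3)*3 = -3 + (2*(⅓)*21)*3 = -3 + 14*3 = -3 + 42 = 39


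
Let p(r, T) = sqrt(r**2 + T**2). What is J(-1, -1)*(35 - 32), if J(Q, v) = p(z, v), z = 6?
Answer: 3*sqrt(37) ≈ 18.248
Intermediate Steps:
p(r, T) = sqrt(T**2 + r**2)
J(Q, v) = sqrt(36 + v**2) (J(Q, v) = sqrt(v**2 + 6**2) = sqrt(v**2 + 36) = sqrt(36 + v**2))
J(-1, -1)*(35 - 32) = sqrt(36 + (-1)**2)*(35 - 32) = sqrt(36 + 1)*3 = sqrt(37)*3 = 3*sqrt(37)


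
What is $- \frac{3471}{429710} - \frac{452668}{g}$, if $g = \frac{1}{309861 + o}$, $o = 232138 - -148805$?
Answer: $- \frac{134372407570092591}{429710} \approx -3.127 \cdot 10^{11}$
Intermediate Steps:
$o = 380943$ ($o = 232138 + 148805 = 380943$)
$g = \frac{1}{690804}$ ($g = \frac{1}{309861 + 380943} = \frac{1}{690804} \approx 1.4476 \cdot 10^{-6}$)
$- \frac{3471}{429710} - \frac{452668}{g} = - \frac{3471}{429710} - 452668 \frac{1}{\frac{1}{690804}} = \left(-3471\right) \frac{1}{429710} - 312704865072 = - \frac{3471}{429710} - 312704865072 = - \frac{134372407570092591}{429710}$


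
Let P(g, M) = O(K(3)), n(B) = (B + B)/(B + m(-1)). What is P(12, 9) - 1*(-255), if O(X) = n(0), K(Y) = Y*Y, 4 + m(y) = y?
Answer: 255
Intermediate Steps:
m(y) = -4 + y
n(B) = 2*B/(-5 + B) (n(B) = (B + B)/(B + (-4 - 1)) = (2*B)/(B - 5) = (2*B)/(-5 + B) = 2*B/(-5 + B))
K(Y) = Y²
O(X) = 0 (O(X) = 2*0/(-5 + 0) = 2*0/(-5) = 2*0*(-⅕) = 0)
P(g, M) = 0
P(12, 9) - 1*(-255) = 0 - 1*(-255) = 0 + 255 = 255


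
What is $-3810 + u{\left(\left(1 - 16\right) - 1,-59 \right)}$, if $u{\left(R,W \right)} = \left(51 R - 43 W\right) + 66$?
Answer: $-2023$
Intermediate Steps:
$u{\left(R,W \right)} = 66 - 43 W + 51 R$ ($u{\left(R,W \right)} = \left(- 43 W + 51 R\right) + 66 = 66 - 43 W + 51 R$)
$-3810 + u{\left(\left(1 - 16\right) - 1,-59 \right)} = -3810 + \left(66 - -2537 + 51 \left(\left(1 - 16\right) - 1\right)\right) = -3810 + \left(66 + 2537 + 51 \left(\left(1 - 16\right) - 1\right)\right) = -3810 + \left(66 + 2537 + 51 \left(-15 - 1\right)\right) = -3810 + \left(66 + 2537 + 51 \left(-16\right)\right) = -3810 + \left(66 + 2537 - 816\right) = -3810 + 1787 = -2023$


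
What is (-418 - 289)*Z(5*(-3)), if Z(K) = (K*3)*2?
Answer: 63630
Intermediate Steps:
Z(K) = 6*K (Z(K) = (3*K)*2 = 6*K)
(-418 - 289)*Z(5*(-3)) = (-418 - 289)*(6*(5*(-3))) = -4242*(-15) = -707*(-90) = 63630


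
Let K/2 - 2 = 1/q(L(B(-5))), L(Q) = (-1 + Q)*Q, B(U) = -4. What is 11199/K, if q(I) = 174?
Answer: 974313/349 ≈ 2791.7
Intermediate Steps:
L(Q) = Q*(-1 + Q)
K = 349/87 (K = 4 + 2/174 = 4 + 2*(1/174) = 4 + 1/87 = 349/87 ≈ 4.0115)
11199/K = 11199/(349/87) = 11199*(87/349) = 974313/349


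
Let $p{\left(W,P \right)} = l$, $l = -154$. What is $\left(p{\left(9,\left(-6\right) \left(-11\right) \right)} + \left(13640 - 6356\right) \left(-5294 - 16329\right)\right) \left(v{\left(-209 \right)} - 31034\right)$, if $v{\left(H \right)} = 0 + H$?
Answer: $4920837672898$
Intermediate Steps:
$v{\left(H \right)} = H$
$p{\left(W,P \right)} = -154$
$\left(p{\left(9,\left(-6\right) \left(-11\right) \right)} + \left(13640 - 6356\right) \left(-5294 - 16329\right)\right) \left(v{\left(-209 \right)} - 31034\right) = \left(-154 + \left(13640 - 6356\right) \left(-5294 - 16329\right)\right) \left(-209 - 31034\right) = \left(-154 + 7284 \left(-21623\right)\right) \left(-31243\right) = \left(-154 - 157501932\right) \left(-31243\right) = \left(-157502086\right) \left(-31243\right) = 4920837672898$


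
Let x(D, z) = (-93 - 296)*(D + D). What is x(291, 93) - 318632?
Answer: -545030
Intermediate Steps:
x(D, z) = -778*D
x(291, 93) - 318632 = -778*291 - 318632 = -226398 - 318632 = -545030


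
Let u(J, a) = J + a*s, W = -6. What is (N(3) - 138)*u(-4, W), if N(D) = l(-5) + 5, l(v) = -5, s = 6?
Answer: 5520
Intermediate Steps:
N(D) = 0 (N(D) = -5 + 5 = 0)
u(J, a) = J + 6*a (u(J, a) = J + a*6 = J + 6*a)
(N(3) - 138)*u(-4, W) = (0 - 138)*(-4 + 6*(-6)) = -138*(-4 - 36) = -138*(-40) = 5520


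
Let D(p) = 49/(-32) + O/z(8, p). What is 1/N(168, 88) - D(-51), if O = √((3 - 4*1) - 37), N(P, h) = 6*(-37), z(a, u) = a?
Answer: 5423/3552 - I*√38/8 ≈ 1.5267 - 0.77055*I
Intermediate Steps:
N(P, h) = -222
O = I*√38 (O = √((3 - 4) - 37) = √(-1 - 37) = √(-38) = I*√38 ≈ 6.1644*I)
D(p) = -49/32 + I*√38/8 (D(p) = 49/(-32) + (I*√38)/8 = 49*(-1/32) + (I*√38)*(⅛) = -49/32 + I*√38/8)
1/N(168, 88) - D(-51) = 1/(-222) - (-49/32 + I*√38/8) = -1/222 + (49/32 - I*√38/8) = 5423/3552 - I*√38/8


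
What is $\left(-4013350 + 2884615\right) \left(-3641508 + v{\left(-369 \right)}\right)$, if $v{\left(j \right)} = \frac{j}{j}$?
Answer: $4110296403645$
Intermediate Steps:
$v{\left(j \right)} = 1$
$\left(-4013350 + 2884615\right) \left(-3641508 + v{\left(-369 \right)}\right) = \left(-4013350 + 2884615\right) \left(-3641508 + 1\right) = \left(-1128735\right) \left(-3641507\right) = 4110296403645$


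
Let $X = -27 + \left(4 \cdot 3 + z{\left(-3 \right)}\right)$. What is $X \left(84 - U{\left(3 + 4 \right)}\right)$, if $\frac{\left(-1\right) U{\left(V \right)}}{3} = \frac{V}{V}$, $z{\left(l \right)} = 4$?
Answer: $-957$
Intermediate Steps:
$U{\left(V \right)} = -3$ ($U{\left(V \right)} = - 3 \frac{V}{V} = \left(-3\right) 1 = -3$)
$X = -11$ ($X = -27 + \left(4 \cdot 3 + 4\right) = -27 + \left(12 + 4\right) = -27 + 16 = -11$)
$X \left(84 - U{\left(3 + 4 \right)}\right) = - 11 \left(84 - -3\right) = - 11 \left(84 + 3\right) = \left(-11\right) 87 = -957$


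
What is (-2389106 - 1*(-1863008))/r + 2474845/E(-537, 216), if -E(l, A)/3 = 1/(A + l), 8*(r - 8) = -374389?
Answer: 33041471384553/124775 ≈ 2.6481e+8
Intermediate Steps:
r = -374325/8 (r = 8 + (⅛)*(-374389) = 8 - 374389/8 = -374325/8 ≈ -46791.)
E(l, A) = -3/(A + l)
(-2389106 - 1*(-1863008))/r + 2474845/E(-537, 216) = (-2389106 - 1*(-1863008))/(-374325/8) + 2474845/((-3/(216 - 537))) = (-2389106 + 1863008)*(-8/374325) + 2474845/((-3/(-321))) = -526098*(-8/374325) + 2474845/((-3*(-1/321))) = 1402928/124775 + 2474845/(1/107) = 1402928/124775 + 2474845*107 = 1402928/124775 + 264808415 = 33041471384553/124775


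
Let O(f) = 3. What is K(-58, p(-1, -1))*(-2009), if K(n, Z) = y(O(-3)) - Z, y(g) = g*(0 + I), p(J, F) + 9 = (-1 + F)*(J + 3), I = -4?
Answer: -2009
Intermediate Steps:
p(J, F) = -9 + (-1 + F)*(3 + J) (p(J, F) = -9 + (-1 + F)*(J + 3) = -9 + (-1 + F)*(3 + J))
y(g) = -4*g (y(g) = g*(0 - 4) = g*(-4) = -4*g)
K(n, Z) = -12 - Z (K(n, Z) = -4*3 - Z = -12 - Z)
K(-58, p(-1, -1))*(-2009) = (-12 - (-12 - 1*(-1) + 3*(-1) - 1*(-1)))*(-2009) = (-12 - (-12 + 1 - 3 + 1))*(-2009) = (-12 - 1*(-13))*(-2009) = (-12 + 13)*(-2009) = 1*(-2009) = -2009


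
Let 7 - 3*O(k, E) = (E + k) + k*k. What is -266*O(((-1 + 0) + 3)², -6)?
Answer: 1862/3 ≈ 620.67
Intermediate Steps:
O(k, E) = 7/3 - E/3 - k/3 - k²/3 (O(k, E) = 7/3 - ((E + k) + k*k)/3 = 7/3 - ((E + k) + k²)/3 = 7/3 - (E + k + k²)/3 = 7/3 + (-E/3 - k/3 - k²/3) = 7/3 - E/3 - k/3 - k²/3)
-266*O(((-1 + 0) + 3)², -6) = -266*(7/3 - ⅓*(-6) - ((-1 + 0) + 3)²/3 - ((-1 + 0) + 3)⁴/3) = -266*(7/3 + 2 - (-1 + 3)²/3 - (-1 + 3)⁴/3) = -266*(7/3 + 2 - ⅓*2² - (2²)²/3) = -266*(7/3 + 2 - ⅓*4 - ⅓*4²) = -266*(7/3 + 2 - 4/3 - ⅓*16) = -266*(7/3 + 2 - 4/3 - 16/3) = -266*(-7/3) = 1862/3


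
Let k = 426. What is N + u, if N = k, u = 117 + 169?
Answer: 712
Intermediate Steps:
u = 286
N = 426
N + u = 426 + 286 = 712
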